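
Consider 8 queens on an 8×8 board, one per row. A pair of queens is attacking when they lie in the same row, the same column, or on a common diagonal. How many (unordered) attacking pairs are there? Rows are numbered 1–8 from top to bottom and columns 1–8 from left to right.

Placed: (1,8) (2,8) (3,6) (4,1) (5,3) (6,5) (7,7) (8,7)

Same column: (1,8)–(2,8) (column 8); (7,7)–(8,7) (column 7).
Same diagonal: (1,8)–(3,6) (|1−3| = |8−6| = 2); (6,5)–(8,7) (|6−8| = |5−7| = 2).
Total attacking pairs: 4.

4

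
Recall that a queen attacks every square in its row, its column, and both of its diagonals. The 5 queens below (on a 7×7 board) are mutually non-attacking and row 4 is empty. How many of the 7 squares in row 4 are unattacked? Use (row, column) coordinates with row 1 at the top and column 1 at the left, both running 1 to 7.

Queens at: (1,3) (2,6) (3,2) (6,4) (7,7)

1

(1,3) attacks row 4 at column 3 and diagonals 6.
(2,6) attacks row 4 at column 6 and diagonals 4.
(3,2) attacks row 4 at column 2 and diagonals 1, 3.
(6,4) attacks row 4 at column 4 and diagonals 2, 6.
(7,7) attacks row 4 at column 7 and diagonals 4.
Attacked columns: {1, 2, 3, 4, 6, 7}. Safe: {5}.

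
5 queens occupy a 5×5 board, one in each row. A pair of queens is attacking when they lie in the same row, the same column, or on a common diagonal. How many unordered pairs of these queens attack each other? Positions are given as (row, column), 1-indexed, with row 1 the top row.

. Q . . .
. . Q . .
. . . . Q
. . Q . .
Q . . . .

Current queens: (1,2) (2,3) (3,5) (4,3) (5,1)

Same column: (2,3)–(4,3) (column 3).
Same diagonal: (1,2)–(2,3) (|1−2| = |2−3| = 1).
Total attacking pairs: 2.

2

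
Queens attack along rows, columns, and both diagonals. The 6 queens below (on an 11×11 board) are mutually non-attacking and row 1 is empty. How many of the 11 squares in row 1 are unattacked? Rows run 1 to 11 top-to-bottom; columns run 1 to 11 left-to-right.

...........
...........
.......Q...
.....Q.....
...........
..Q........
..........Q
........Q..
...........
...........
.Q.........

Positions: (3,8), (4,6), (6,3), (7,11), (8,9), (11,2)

3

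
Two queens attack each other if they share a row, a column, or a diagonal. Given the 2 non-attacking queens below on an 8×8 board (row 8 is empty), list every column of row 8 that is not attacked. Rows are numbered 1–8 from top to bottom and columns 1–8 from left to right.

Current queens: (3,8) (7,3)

(3,8) attacks row 8 at column 8 and diagonals 3.
(7,3) attacks row 8 at column 3 and diagonals 2, 4.
Attacked columns: {2, 3, 4, 8}. Safe: {1, 5, 6, 7}.

columns 1, 5, 6, 7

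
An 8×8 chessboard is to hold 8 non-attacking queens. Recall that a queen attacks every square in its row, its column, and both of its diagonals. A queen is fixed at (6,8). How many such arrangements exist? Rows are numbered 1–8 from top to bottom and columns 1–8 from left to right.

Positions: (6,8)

Branch on row 1: col 1 → 0; col 2 → 3; col 4 → 4; col 5 → 4; col 6 → 4; col 7 → 1.
Sum: 0 + 3 + 4 + 4 + 4 + 1 = 16.

16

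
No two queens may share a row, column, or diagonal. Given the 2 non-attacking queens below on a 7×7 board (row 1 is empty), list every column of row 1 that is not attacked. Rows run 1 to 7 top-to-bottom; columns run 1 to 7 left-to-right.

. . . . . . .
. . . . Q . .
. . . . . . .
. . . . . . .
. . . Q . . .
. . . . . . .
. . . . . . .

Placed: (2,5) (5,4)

(2,5) attacks row 1 at column 5 and diagonals 4, 6.
(5,4) attacks row 1 at column 4.
Attacked columns: {4, 5, 6}. Safe: {1, 2, 3, 7}.

columns 1, 2, 3, 7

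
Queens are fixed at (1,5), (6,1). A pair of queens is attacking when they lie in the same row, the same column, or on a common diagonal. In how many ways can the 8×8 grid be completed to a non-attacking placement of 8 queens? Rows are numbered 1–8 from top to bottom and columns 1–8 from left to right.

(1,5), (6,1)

4

Branch on row 2: col 2 → 0; col 3 → 1; col 7 → 3; col 8 → 0.
Sum: 0 + 1 + 3 + 0 = 4.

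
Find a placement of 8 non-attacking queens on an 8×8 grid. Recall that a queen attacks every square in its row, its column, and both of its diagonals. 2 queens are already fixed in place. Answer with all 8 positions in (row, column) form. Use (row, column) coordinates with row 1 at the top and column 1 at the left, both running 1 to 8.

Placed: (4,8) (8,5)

(1,7) (2,4) (3,2) (4,8) (5,6) (6,1) (7,3) (8,5)

Row 1: attacked by (4,8)→{5,8}; (8,5)→{5}. Safe: 1, 2, 3, 4, 6, 7. Place at column 7.
Row 2: attacked by (1,7)→{6,7,8}; (4,8)→{6,8}; (8,5)→{5}. Safe: 1, 2, 3, 4. Place at column 4.
Row 3: attacked by (1,7)→{5,7}; (2,4)→{3,4,5}; (4,8)→{7,8}; (8,5)→{5}. Safe: 1, 2, 6. Place at column 2.
Row 5: attacked by (1,7)→{3,7}; (2,4)→{1,4,7}; (3,2)→{2,4}; (4,8)→{7,8}; (8,5)→{2,5,8}. Safe: 6. Place at column 6.
Row 6: attacked by (1,7)→{2,7}; (2,4)→{4,8}; (3,2)→{2,5}; (4,8)→{6,8}; (5,6)→{5,6,7}; (8,5)→{3,5,7}. Safe: 1. Place at column 1.
Row 7: attacked by (1,7)→{1,7}; (2,4)→{4}; (3,2)→{2,6}; (4,8)→{5,8}; (5,6)→{4,6,8}; (6,1)→{1,2}; (8,5)→{4,5,6}. Safe: 3. Place at column 3.
Columns [7, 4, 2, 8, 6, 1, 3, 5], r−c [-6, -2, 1, -4, -1, 5, 4, 3], r+c [8, 6, 5, 12, 11, 7, 10, 13] are all distinct, so no two queens attack.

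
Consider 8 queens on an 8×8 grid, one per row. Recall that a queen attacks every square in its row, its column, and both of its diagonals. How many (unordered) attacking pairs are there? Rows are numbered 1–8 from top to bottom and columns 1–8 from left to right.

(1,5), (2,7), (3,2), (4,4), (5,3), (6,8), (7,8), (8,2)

3

Same column: (3,2)–(8,2) (column 2); (6,8)–(7,8) (column 8).
Same diagonal: (4,4)–(5,3) (|4−5| = |4−3| = 1).
Total attacking pairs: 3.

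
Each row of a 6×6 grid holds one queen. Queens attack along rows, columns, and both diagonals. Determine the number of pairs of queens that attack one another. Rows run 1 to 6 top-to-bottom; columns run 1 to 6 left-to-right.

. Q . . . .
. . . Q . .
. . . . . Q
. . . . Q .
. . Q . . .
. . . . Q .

Same column: (4,5)–(6,5) (column 5).
Same diagonal: (1,2)–(4,5) (|1−4| = |2−5| = 3); (3,6)–(4,5) (|3−4| = |6−5| = 1).
Total attacking pairs: 3.

3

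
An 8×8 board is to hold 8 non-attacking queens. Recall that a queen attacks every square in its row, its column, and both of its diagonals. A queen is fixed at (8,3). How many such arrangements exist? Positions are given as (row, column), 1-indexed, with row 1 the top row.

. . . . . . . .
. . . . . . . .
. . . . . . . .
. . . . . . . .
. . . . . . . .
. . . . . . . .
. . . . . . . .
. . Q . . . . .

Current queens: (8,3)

Branch on row 1: col 1 → 2; col 2 → 2; col 4 → 3; col 5 → 4; col 6 → 5; col 7 → 0; col 8 → 0.
Sum: 2 + 2 + 3 + 4 + 5 + 0 + 0 = 16.

16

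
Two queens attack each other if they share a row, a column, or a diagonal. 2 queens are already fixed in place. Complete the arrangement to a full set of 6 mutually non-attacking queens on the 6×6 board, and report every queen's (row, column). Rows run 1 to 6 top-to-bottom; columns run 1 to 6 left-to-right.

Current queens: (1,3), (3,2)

(1,3) (2,6) (3,2) (4,5) (5,1) (6,4)

Row 2: attacked by (1,3)→{2,3,4}; (3,2)→{1,2,3}. Safe: 5, 6. Place at column 6.
Row 4: attacked by (1,3)→{3,6}; (2,6)→{4,6}; (3,2)→{1,2,3}. Safe: 5. Place at column 5.
Row 5: attacked by (1,3)→{3}; (2,6)→{3,6}; (3,2)→{2,4}; (4,5)→{4,5,6}. Safe: 1. Place at column 1.
Row 6: attacked by (1,3)→{3}; (2,6)→{2,6}; (3,2)→{2,5}; (4,5)→{3,5}; (5,1)→{1,2}. Safe: 4. Place at column 4.
Columns [3, 6, 2, 5, 1, 4], r−c [-2, -4, 1, -1, 4, 2], r+c [4, 8, 5, 9, 6, 10] are all distinct, so no two queens attack.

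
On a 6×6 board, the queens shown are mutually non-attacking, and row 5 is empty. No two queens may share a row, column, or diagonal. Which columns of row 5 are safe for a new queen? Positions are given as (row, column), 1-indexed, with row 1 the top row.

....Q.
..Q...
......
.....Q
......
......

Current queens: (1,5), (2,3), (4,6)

columns 2, 4

(1,5) attacks row 5 at column 5 and diagonals 1.
(2,3) attacks row 5 at column 3 and diagonals 6.
(4,6) attacks row 5 at column 6 and diagonals 5.
Attacked columns: {1, 3, 5, 6}. Safe: {2, 4}.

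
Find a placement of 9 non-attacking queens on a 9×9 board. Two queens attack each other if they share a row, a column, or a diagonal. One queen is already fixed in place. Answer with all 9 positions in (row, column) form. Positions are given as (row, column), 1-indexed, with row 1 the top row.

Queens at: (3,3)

(1,8) (2,5) (3,3) (4,6) (5,9) (6,7) (7,1) (8,4) (9,2)

Row 1: attacked by (3,3)→{1,3,5}. Safe: 2, 4, 6, 7, 8, 9. Place at column 8.
Row 2: attacked by (1,8)→{7,8,9}; (3,3)→{2,3,4}. Safe: 1, 5, 6. Place at column 5.
Row 4: attacked by (1,8)→{5,8}; (2,5)→{3,5,7}; (3,3)→{2,3,4}. Safe: 1, 6, 9. Place at column 6.
Row 5: attacked by (1,8)→{4,8}; (2,5)→{2,5,8}; (3,3)→{1,3,5}; (4,6)→{5,6,7}. Safe: 9. Place at column 9.
Row 6: attacked by (1,8)→{3,8}; (2,5)→{1,5,9}; (3,3)→{3,6}; (4,6)→{4,6,8}; (5,9)→{8,9}. Safe: 2, 7. Place at column 7.
Row 7: attacked by (1,8)→{2,8}; (2,5)→{5}; (3,3)→{3,7}; (4,6)→{3,6,9}; (5,9)→{7,9}; (6,7)→{6,7,8}. Safe: 1, 4. Place at column 1.
Row 8: attacked by (1,8)→{1,8}; (2,5)→{5}; (3,3)→{3,8}; (4,6)→{2,6}; (5,9)→{6,9}; (6,7)→{5,7,9}; (7,1)→{1,2}. Safe: 4. Place at column 4.
Row 9: attacked by (1,8)→{8}; (2,5)→{5}; (3,3)→{3,9}; (4,6)→{1,6}; (5,9)→{5,9}; (6,7)→{4,7}; (7,1)→{1,3}; (8,4)→{3,4,5}. Safe: 2. Place at column 2.
Columns [8, 5, 3, 6, 9, 7, 1, 4, 2], r−c [-7, -3, 0, -2, -4, -1, 6, 4, 7], r+c [9, 7, 6, 10, 14, 13, 8, 12, 11] are all distinct, so no two queens attack.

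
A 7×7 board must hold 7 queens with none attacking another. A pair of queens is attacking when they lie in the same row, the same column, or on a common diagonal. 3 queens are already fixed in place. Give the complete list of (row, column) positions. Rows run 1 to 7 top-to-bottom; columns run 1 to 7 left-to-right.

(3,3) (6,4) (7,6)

(1,2) (2,5) (3,3) (4,1) (5,7) (6,4) (7,6)

Row 1: attacked by (3,3)→{1,3,5}; (6,4)→{4}; (7,6)→{6}. Safe: 2, 7. Place at column 2.
Row 2: attacked by (1,2)→{1,2,3}; (3,3)→{2,3,4}; (6,4)→{4}; (7,6)→{1,6}. Safe: 5, 7. Place at column 5.
Row 4: attacked by (1,2)→{2,5}; (2,5)→{3,5,7}; (3,3)→{2,3,4}; (6,4)→{2,4,6}; (7,6)→{3,6}. Safe: 1. Place at column 1.
Row 5: attacked by (1,2)→{2,6}; (2,5)→{2,5}; (3,3)→{1,3,5}; (4,1)→{1,2}; (6,4)→{3,4,5}; (7,6)→{4,6}. Safe: 7. Place at column 7.
Columns [2, 5, 3, 1, 7, 4, 6], r−c [-1, -3, 0, 3, -2, 2, 1], r+c [3, 7, 6, 5, 12, 10, 13] are all distinct, so no two queens attack.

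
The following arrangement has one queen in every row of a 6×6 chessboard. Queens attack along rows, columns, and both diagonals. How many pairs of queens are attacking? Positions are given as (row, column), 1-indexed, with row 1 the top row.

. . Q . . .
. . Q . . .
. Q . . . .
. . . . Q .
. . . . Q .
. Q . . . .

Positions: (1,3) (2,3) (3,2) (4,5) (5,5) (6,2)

5

Same column: (1,3)–(2,3) (column 3); (3,2)–(6,2) (column 2); (4,5)–(5,5) (column 5).
Same diagonal: (2,3)–(3,2) (|2−3| = |3−2| = 1); (2,3)–(4,5) (|2−4| = |3−5| = 2).
Total attacking pairs: 5.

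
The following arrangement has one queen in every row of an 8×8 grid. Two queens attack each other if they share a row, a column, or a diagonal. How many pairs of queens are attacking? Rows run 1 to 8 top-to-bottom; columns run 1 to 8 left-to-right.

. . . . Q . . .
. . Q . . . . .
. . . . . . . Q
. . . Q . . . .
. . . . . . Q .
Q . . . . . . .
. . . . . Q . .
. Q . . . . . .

0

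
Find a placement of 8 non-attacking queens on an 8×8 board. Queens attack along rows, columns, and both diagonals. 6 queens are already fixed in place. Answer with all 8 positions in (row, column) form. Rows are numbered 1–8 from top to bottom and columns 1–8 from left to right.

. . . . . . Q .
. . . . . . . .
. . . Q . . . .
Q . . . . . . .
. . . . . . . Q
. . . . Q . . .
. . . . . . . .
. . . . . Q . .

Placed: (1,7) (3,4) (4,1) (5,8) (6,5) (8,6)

(1,7) (2,2) (3,4) (4,1) (5,8) (6,5) (7,3) (8,6)

Row 2: attacked by (1,7)→{6,7,8}; (3,4)→{3,4,5}; (4,1)→{1,3}; (5,8)→{5,8}; (6,5)→{1,5}; (8,6)→{6}. Safe: 2. Place at column 2.
Row 7: attacked by (1,7)→{1,7}; (2,2)→{2,7}; (3,4)→{4,8}; (4,1)→{1,4}; (5,8)→{6,8}; (6,5)→{4,5,6}; (8,6)→{5,6,7}. Safe: 3. Place at column 3.
Columns [7, 2, 4, 1, 8, 5, 3, 6], r−c [-6, 0, -1, 3, -3, 1, 4, 2], r+c [8, 4, 7, 5, 13, 11, 10, 14] are all distinct, so no two queens attack.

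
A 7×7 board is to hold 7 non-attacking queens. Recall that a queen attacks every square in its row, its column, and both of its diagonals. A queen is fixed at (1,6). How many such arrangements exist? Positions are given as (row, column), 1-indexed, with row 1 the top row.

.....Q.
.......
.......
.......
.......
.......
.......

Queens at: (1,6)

Branch on row 2: col 1 → 1; col 2 → 1; col 3 → 3; col 4 → 2.
Sum: 1 + 1 + 3 + 2 = 7.

7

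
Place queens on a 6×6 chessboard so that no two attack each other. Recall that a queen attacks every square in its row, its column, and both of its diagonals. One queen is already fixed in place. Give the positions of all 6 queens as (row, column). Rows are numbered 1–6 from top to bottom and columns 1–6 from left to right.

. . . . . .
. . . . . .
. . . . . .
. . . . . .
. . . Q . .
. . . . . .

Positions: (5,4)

(1,5) (2,3) (3,1) (4,6) (5,4) (6,2)

Row 1: attacked by (5,4)→{4}. Safe: 1, 2, 3, 5, 6. Place at column 5.
Row 2: attacked by (1,5)→{4,5,6}; (5,4)→{1,4}. Safe: 2, 3. Place at column 3.
Row 3: attacked by (1,5)→{3,5}; (2,3)→{2,3,4}; (5,4)→{2,4,6}. Safe: 1. Place at column 1.
Row 4: attacked by (1,5)→{2,5}; (2,3)→{1,3,5}; (3,1)→{1,2}; (5,4)→{3,4,5}. Safe: 6. Place at column 6.
Row 6: attacked by (1,5)→{5}; (2,3)→{3}; (3,1)→{1,4}; (4,6)→{4,6}; (5,4)→{3,4,5}. Safe: 2. Place at column 2.
Columns [5, 3, 1, 6, 4, 2], r−c [-4, -1, 2, -2, 1, 4], r+c [6, 5, 4, 10, 9, 8] are all distinct, so no two queens attack.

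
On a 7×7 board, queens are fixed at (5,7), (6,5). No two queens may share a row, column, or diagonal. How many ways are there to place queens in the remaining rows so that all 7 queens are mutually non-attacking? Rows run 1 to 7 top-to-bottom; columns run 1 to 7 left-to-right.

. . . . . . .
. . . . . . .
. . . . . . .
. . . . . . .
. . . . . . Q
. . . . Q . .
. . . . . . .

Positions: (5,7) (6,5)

Branch on row 1: col 1 → 1; col 2 → 0; col 4 → 0; col 6 → 1.
Sum: 1 + 0 + 0 + 1 = 2.

2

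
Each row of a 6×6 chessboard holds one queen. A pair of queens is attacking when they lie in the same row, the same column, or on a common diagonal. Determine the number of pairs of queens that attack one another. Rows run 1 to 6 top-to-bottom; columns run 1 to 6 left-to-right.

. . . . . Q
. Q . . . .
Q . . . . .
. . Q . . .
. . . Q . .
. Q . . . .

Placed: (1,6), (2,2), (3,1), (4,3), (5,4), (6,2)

4

Same column: (2,2)–(6,2) (column 2).
Same diagonal: (1,6)–(4,3) (|1−4| = |6−3| = 3); (2,2)–(3,1) (|2−3| = |2−1| = 1); (4,3)–(5,4) (|4−5| = |3−4| = 1).
Total attacking pairs: 4.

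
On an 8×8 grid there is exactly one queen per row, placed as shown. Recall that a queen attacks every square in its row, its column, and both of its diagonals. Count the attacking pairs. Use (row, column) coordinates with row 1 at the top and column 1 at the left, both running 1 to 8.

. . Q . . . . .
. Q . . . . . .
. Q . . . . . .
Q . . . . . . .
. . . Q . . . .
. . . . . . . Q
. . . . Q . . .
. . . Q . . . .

Same column: (2,2)–(3,2) (column 2); (5,4)–(8,4) (column 4).
Same diagonal: (1,3)–(2,2) (|1−2| = |3−2| = 1); (1,3)–(6,8) (|1−6| = |3−8| = 5); (3,2)–(4,1) (|3−4| = |2−1| = 1); (3,2)–(5,4) (|3−5| = |2−4| = 2); (7,5)–(8,4) (|7−8| = |5−4| = 1).
Total attacking pairs: 7.

7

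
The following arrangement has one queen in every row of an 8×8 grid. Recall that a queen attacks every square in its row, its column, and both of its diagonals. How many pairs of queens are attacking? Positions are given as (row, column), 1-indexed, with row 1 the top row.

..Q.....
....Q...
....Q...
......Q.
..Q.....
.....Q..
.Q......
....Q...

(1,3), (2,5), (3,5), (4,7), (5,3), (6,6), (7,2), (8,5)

Same column: (1,3)–(5,3) (column 3); (2,5)–(3,5) (column 5); (2,5)–(8,5) (column 5); (3,5)–(8,5) (column 5).
Same diagonal: (1,3)–(3,5) (|1−3| = |3−5| = 2); (2,5)–(4,7) (|2−4| = |5−7| = 2); (3,5)–(5,3) (|3−5| = |5−3| = 2).
Total attacking pairs: 7.

7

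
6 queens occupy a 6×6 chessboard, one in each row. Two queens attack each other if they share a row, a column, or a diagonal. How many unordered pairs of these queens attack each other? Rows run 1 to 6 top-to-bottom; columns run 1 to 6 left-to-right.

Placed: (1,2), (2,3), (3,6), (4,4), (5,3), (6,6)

5

Same column: (2,3)–(5,3) (column 3); (3,6)–(6,6) (column 6).
Same diagonal: (1,2)–(2,3) (|1−2| = |2−3| = 1); (4,4)–(5,3) (|4−5| = |4−3| = 1); (4,4)–(6,6) (|4−6| = |4−6| = 2).
Total attacking pairs: 5.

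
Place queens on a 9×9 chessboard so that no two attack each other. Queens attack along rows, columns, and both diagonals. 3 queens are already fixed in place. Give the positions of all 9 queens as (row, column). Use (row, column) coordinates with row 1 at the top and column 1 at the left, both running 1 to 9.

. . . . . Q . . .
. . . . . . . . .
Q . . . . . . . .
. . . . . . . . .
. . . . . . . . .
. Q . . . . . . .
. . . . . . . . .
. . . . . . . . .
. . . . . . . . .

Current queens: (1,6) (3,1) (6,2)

Row 2: attacked by (1,6)→{5,6,7}; (3,1)→{1,2}; (6,2)→{2,6}. Safe: 3, 4, 8, 9. Place at column 8.
Row 4: attacked by (1,6)→{3,6,9}; (2,8)→{6,8}; (3,1)→{1,2}; (6,2)→{2,4}. Safe: 5, 7. Place at column 5.
Row 5: attacked by (1,6)→{2,6}; (2,8)→{5,8}; (3,1)→{1,3}; (4,5)→{4,5,6}; (6,2)→{1,2,3}. Safe: 7, 9. Place at column 9.
Row 7: attacked by (1,6)→{6}; (2,8)→{3,8}; (3,1)→{1,5}; (4,5)→{2,5,8}; (5,9)→{7,9}; (6,2)→{1,2,3}. Safe: 4. Place at column 4.
Row 8: attacked by (1,6)→{6}; (2,8)→{2,8}; (3,1)→{1,6}; (4,5)→{1,5,9}; (5,9)→{6,9}; (6,2)→{2,4}; (7,4)→{3,4,5}. Safe: 7. Place at column 7.
Row 9: attacked by (1,6)→{6}; (2,8)→{1,8}; (3,1)→{1,7}; (4,5)→{5}; (5,9)→{5,9}; (6,2)→{2,5}; (7,4)→{2,4,6}; (8,7)→{6,7,8}. Safe: 3. Place at column 3.
Columns [6, 8, 1, 5, 9, 2, 4, 7, 3], r−c [-5, -6, 2, -1, -4, 4, 3, 1, 6], r+c [7, 10, 4, 9, 14, 8, 11, 15, 12] are all distinct, so no two queens attack.

(1,6) (2,8) (3,1) (4,5) (5,9) (6,2) (7,4) (8,7) (9,3)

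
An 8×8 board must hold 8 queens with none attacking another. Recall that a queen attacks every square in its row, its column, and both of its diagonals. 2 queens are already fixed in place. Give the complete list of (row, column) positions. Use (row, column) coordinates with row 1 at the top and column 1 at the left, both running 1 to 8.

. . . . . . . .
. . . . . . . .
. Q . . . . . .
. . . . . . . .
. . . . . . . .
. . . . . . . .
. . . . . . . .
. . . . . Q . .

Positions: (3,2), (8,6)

(1,7) (2,4) (3,2) (4,5) (5,8) (6,1) (7,3) (8,6)

Row 1: attacked by (3,2)→{2,4}; (8,6)→{6}. Safe: 1, 3, 5, 7, 8. Place at column 7.
Row 2: attacked by (1,7)→{6,7,8}; (3,2)→{1,2,3}; (8,6)→{6}. Safe: 4, 5. Place at column 4.
Row 4: attacked by (1,7)→{4,7}; (2,4)→{2,4,6}; (3,2)→{1,2,3}; (8,6)→{2,6}. Safe: 5, 8. Place at column 5.
Row 5: attacked by (1,7)→{3,7}; (2,4)→{1,4,7}; (3,2)→{2,4}; (4,5)→{4,5,6}; (8,6)→{3,6}. Safe: 8. Place at column 8.
Row 6: attacked by (1,7)→{2,7}; (2,4)→{4,8}; (3,2)→{2,5}; (4,5)→{3,5,7}; (5,8)→{7,8}; (8,6)→{4,6,8}. Safe: 1. Place at column 1.
Row 7: attacked by (1,7)→{1,7}; (2,4)→{4}; (3,2)→{2,6}; (4,5)→{2,5,8}; (5,8)→{6,8}; (6,1)→{1,2}; (8,6)→{5,6,7}. Safe: 3. Place at column 3.
Columns [7, 4, 2, 5, 8, 1, 3, 6], r−c [-6, -2, 1, -1, -3, 5, 4, 2], r+c [8, 6, 5, 9, 13, 7, 10, 14] are all distinct, so no two queens attack.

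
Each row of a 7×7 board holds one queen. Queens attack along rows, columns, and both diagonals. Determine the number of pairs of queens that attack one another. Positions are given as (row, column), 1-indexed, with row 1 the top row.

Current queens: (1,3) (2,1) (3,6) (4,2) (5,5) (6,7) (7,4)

0

All columns are distinct and no two queens satisfy |Δrow| = |Δcol|, so no pair attacks.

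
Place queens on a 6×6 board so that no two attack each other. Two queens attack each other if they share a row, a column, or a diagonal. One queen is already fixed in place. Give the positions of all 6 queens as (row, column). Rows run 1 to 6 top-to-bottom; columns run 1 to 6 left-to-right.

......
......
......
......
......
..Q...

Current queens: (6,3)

(1,4) (2,1) (3,5) (4,2) (5,6) (6,3)

Row 1: attacked by (6,3)→{3}. Safe: 1, 2, 4, 5, 6. Place at column 4.
Row 2: attacked by (1,4)→{3,4,5}; (6,3)→{3}. Safe: 1, 2, 6. Place at column 1.
Row 3: attacked by (1,4)→{2,4,6}; (2,1)→{1,2}; (6,3)→{3,6}. Safe: 5. Place at column 5.
Row 4: attacked by (1,4)→{1,4}; (2,1)→{1,3}; (3,5)→{4,5,6}; (6,3)→{1,3,5}. Safe: 2. Place at column 2.
Row 5: attacked by (1,4)→{4}; (2,1)→{1,4}; (3,5)→{3,5}; (4,2)→{1,2,3}; (6,3)→{2,3,4}. Safe: 6. Place at column 6.
Columns [4, 1, 5, 2, 6, 3], r−c [-3, 1, -2, 2, -1, 3], r+c [5, 3, 8, 6, 11, 9] are all distinct, so no two queens attack.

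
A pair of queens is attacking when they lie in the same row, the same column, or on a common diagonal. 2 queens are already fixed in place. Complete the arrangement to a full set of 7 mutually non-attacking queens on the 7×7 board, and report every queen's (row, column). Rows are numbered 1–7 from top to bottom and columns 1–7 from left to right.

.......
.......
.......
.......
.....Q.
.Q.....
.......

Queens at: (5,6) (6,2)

(1,1) (2,4) (3,7) (4,3) (5,6) (6,2) (7,5)

Row 1: attacked by (5,6)→{2,6}; (6,2)→{2,7}. Safe: 1, 3, 4, 5. Place at column 1.
Row 2: attacked by (1,1)→{1,2}; (5,6)→{3,6}; (6,2)→{2,6}. Safe: 4, 5, 7. Place at column 4.
Row 3: attacked by (1,1)→{1,3}; (2,4)→{3,4,5}; (5,6)→{4,6}; (6,2)→{2,5}. Safe: 7. Place at column 7.
Row 4: attacked by (1,1)→{1,4}; (2,4)→{2,4,6}; (3,7)→{6,7}; (5,6)→{5,6,7}; (6,2)→{2,4}. Safe: 3. Place at column 3.
Row 7: attacked by (1,1)→{1,7}; (2,4)→{4}; (3,7)→{3,7}; (4,3)→{3,6}; (5,6)→{4,6}; (6,2)→{1,2,3}. Safe: 5. Place at column 5.
Columns [1, 4, 7, 3, 6, 2, 5], r−c [0, -2, -4, 1, -1, 4, 2], r+c [2, 6, 10, 7, 11, 8, 12] are all distinct, so no two queens attack.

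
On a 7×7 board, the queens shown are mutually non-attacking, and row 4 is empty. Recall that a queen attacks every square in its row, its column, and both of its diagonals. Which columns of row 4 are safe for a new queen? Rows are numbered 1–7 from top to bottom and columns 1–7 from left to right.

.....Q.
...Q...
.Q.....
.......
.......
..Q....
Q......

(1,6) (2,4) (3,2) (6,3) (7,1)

(1,6) attacks row 4 at column 6 and diagonals 3.
(2,4) attacks row 4 at column 4 and diagonals 2, 6.
(3,2) attacks row 4 at column 2 and diagonals 1, 3.
(6,3) attacks row 4 at column 3 and diagonals 1, 5.
(7,1) attacks row 4 at column 1 and diagonals 4.
Attacked columns: {1, 2, 3, 4, 5, 6}. Safe: {7}.

columns 7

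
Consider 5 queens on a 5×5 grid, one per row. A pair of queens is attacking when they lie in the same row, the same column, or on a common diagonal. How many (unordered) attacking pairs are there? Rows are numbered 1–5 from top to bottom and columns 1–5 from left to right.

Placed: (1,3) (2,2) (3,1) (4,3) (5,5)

5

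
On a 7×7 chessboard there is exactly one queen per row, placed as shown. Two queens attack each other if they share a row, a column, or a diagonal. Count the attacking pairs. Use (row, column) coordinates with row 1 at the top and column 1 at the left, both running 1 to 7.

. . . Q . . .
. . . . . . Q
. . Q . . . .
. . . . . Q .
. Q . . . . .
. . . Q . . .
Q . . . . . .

2

Same column: (1,4)–(6,4) (column 4).
Same diagonal: (4,6)–(6,4) (|4−6| = |6−4| = 2).
Total attacking pairs: 2.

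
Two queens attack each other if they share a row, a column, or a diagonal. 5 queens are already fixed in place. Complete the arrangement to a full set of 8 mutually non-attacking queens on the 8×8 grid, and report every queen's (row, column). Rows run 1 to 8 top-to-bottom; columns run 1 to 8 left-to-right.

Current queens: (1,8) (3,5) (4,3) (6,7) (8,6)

Row 2: attacked by (1,8)→{7,8}; (3,5)→{4,5,6}; (4,3)→{1,3,5}; (6,7)→{3,7}; (8,6)→{6}. Safe: 2. Place at column 2.
Row 5: attacked by (1,8)→{4,8}; (2,2)→{2,5}; (3,5)→{3,5,7}; (4,3)→{2,3,4}; (6,7)→{6,7,8}; (8,6)→{3,6}. Safe: 1. Place at column 1.
Row 7: attacked by (1,8)→{2,8}; (2,2)→{2,7}; (3,5)→{1,5}; (4,3)→{3,6}; (5,1)→{1,3}; (6,7)→{6,7,8}; (8,6)→{5,6,7}. Safe: 4. Place at column 4.
Columns [8, 2, 5, 3, 1, 7, 4, 6], r−c [-7, 0, -2, 1, 4, -1, 3, 2], r+c [9, 4, 8, 7, 6, 13, 11, 14] are all distinct, so no two queens attack.

(1,8) (2,2) (3,5) (4,3) (5,1) (6,7) (7,4) (8,6)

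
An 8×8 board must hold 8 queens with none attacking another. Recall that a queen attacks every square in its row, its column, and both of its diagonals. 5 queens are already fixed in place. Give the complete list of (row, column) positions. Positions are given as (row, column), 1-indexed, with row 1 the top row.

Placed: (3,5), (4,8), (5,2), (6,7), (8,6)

Row 1: attacked by (3,5)→{3,5,7}; (4,8)→{5,8}; (5,2)→{2,6}; (6,7)→{2,7}; (8,6)→{6}. Safe: 1, 4. Place at column 4.
Row 2: attacked by (1,4)→{3,4,5}; (3,5)→{4,5,6}; (4,8)→{6,8}; (5,2)→{2,5}; (6,7)→{3,7}; (8,6)→{6}. Safe: 1. Place at column 1.
Row 7: attacked by (1,4)→{4}; (2,1)→{1,6}; (3,5)→{1,5}; (4,8)→{5,8}; (5,2)→{2,4}; (6,7)→{6,7,8}; (8,6)→{5,6,7}. Safe: 3. Place at column 3.
Columns [4, 1, 5, 8, 2, 7, 3, 6], r−c [-3, 1, -2, -4, 3, -1, 4, 2], r+c [5, 3, 8, 12, 7, 13, 10, 14] are all distinct, so no two queens attack.

(1,4) (2,1) (3,5) (4,8) (5,2) (6,7) (7,3) (8,6)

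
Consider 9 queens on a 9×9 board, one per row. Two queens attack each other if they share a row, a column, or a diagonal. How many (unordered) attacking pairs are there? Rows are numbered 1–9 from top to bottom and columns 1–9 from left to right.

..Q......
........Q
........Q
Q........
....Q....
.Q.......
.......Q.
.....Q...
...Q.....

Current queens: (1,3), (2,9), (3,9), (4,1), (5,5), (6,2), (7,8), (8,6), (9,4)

1

Same column: (2,9)–(3,9) (column 9).
Total attacking pairs: 1.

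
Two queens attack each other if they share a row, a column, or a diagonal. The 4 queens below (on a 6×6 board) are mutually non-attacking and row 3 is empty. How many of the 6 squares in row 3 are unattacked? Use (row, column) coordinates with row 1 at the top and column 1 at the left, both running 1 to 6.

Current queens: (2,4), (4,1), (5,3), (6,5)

(2,4) attacks row 3 at column 4 and diagonals 3, 5.
(4,1) attacks row 3 at column 1 and diagonals 2.
(5,3) attacks row 3 at column 3 and diagonals 1, 5.
(6,5) attacks row 3 at column 5 and diagonals 2.
Attacked columns: {1, 2, 3, 4, 5}. Safe: {6}.

1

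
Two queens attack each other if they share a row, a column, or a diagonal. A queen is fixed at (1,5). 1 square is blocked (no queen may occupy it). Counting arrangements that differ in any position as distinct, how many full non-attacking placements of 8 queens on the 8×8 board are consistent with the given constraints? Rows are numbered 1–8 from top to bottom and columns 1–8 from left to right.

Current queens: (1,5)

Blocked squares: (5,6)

Branch on row 2: col 1 → 3; col 2 → 4; col 3 → 3; col 7 → 6; col 8 → 2.
Sum: 3 + 4 + 3 + 6 + 2 = 18.

18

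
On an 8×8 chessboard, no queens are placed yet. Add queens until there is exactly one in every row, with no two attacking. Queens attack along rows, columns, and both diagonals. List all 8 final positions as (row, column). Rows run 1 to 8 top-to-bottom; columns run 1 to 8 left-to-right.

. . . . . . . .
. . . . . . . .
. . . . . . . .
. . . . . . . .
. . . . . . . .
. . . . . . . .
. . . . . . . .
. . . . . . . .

Row 1: Safe: 1, 2, 3, 4, 5, 6, 7, 8. Place at column 1.
Row 2: attacked by (1,1)→{1,2}. Safe: 3, 4, 5, 6, 7, 8. Place at column 5.
Row 3: attacked by (1,1)→{1,3}; (2,5)→{4,5,6}. Safe: 2, 7, 8. Place at column 8.
Row 4: attacked by (1,1)→{1,4}; (2,5)→{3,5,7}; (3,8)→{7,8}. Safe: 2, 6. Place at column 6.
Row 5: attacked by (1,1)→{1,5}; (2,5)→{2,5,8}; (3,8)→{6,8}; (4,6)→{5,6,7}. Safe: 3, 4. Place at column 3.
Row 6: attacked by (1,1)→{1,6}; (2,5)→{1,5}; (3,8)→{5,8}; (4,6)→{4,6,8}; (5,3)→{2,3,4}. Safe: 7. Place at column 7.
Row 7: attacked by (1,1)→{1,7}; (2,5)→{5}; (3,8)→{4,8}; (4,6)→{3,6}; (5,3)→{1,3,5}; (6,7)→{6,7,8}. Safe: 2. Place at column 2.
Row 8: attacked by (1,1)→{1,8}; (2,5)→{5}; (3,8)→{3,8}; (4,6)→{2,6}; (5,3)→{3,6}; (6,7)→{5,7}; (7,2)→{1,2,3}. Safe: 4. Place at column 4.
Columns [1, 5, 8, 6, 3, 7, 2, 4], r−c [0, -3, -5, -2, 2, -1, 5, 4], r+c [2, 7, 11, 10, 8, 13, 9, 12] are all distinct, so no two queens attack.

(1,1) (2,5) (3,8) (4,6) (5,3) (6,7) (7,2) (8,4)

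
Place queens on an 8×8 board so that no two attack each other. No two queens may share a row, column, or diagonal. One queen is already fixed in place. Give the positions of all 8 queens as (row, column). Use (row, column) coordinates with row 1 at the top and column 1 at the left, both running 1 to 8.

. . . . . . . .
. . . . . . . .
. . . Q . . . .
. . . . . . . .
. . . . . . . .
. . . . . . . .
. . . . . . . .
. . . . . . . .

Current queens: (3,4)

(1,3) (2,8) (3,4) (4,7) (5,1) (6,6) (7,2) (8,5)

Row 1: attacked by (3,4)→{2,4,6}. Safe: 1, 3, 5, 7, 8. Place at column 3.
Row 2: attacked by (1,3)→{2,3,4}; (3,4)→{3,4,5}. Safe: 1, 6, 7, 8. Place at column 8.
Row 4: attacked by (1,3)→{3,6}; (2,8)→{6,8}; (3,4)→{3,4,5}. Safe: 1, 2, 7. Place at column 7.
Row 5: attacked by (1,3)→{3,7}; (2,8)→{5,8}; (3,4)→{2,4,6}; (4,7)→{6,7,8}. Safe: 1. Place at column 1.
Row 6: attacked by (1,3)→{3,8}; (2,8)→{4,8}; (3,4)→{1,4,7}; (4,7)→{5,7}; (5,1)→{1,2}. Safe: 6. Place at column 6.
Row 7: attacked by (1,3)→{3}; (2,8)→{3,8}; (3,4)→{4,8}; (4,7)→{4,7}; (5,1)→{1,3}; (6,6)→{5,6,7}. Safe: 2. Place at column 2.
Row 8: attacked by (1,3)→{3}; (2,8)→{2,8}; (3,4)→{4}; (4,7)→{3,7}; (5,1)→{1,4}; (6,6)→{4,6,8}; (7,2)→{1,2,3}. Safe: 5. Place at column 5.
Columns [3, 8, 4, 7, 1, 6, 2, 5], r−c [-2, -6, -1, -3, 4, 0, 5, 3], r+c [4, 10, 7, 11, 6, 12, 9, 13] are all distinct, so no two queens attack.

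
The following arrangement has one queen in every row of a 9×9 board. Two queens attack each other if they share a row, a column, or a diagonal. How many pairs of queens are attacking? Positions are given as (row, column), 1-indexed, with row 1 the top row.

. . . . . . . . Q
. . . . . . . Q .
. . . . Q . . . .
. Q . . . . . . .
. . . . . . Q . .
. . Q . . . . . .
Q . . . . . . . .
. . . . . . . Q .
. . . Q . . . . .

Same column: (2,8)–(8,8) (column 8).
Same diagonal: (1,9)–(2,8) (|1−2| = |9−8| = 1); (3,5)–(5,7) (|3−5| = |5−7| = 2); (3,5)–(7,1) (|3−7| = |5−1| = 4).
Total attacking pairs: 4.

4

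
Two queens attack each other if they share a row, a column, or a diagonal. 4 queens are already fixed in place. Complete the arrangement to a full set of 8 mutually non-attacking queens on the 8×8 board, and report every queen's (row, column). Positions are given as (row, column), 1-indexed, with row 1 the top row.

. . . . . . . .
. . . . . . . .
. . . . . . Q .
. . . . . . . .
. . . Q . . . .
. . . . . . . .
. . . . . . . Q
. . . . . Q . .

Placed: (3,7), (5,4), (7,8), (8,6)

(1,3) (2,5) (3,7) (4,1) (5,4) (6,2) (7,8) (8,6)

Row 1: attacked by (3,7)→{5,7}; (5,4)→{4,8}; (7,8)→{2,8}; (8,6)→{6}. Safe: 1, 3. Place at column 3.
Row 2: attacked by (1,3)→{2,3,4}; (3,7)→{6,7,8}; (5,4)→{1,4,7}; (7,8)→{3,8}; (8,6)→{6}. Safe: 5. Place at column 5.
Row 4: attacked by (1,3)→{3,6}; (2,5)→{3,5,7}; (3,7)→{6,7,8}; (5,4)→{3,4,5}; (7,8)→{5,8}; (8,6)→{2,6}. Safe: 1. Place at column 1.
Row 6: attacked by (1,3)→{3,8}; (2,5)→{1,5}; (3,7)→{4,7}; (4,1)→{1,3}; (5,4)→{3,4,5}; (7,8)→{7,8}; (8,6)→{4,6,8}. Safe: 2. Place at column 2.
Columns [3, 5, 7, 1, 4, 2, 8, 6], r−c [-2, -3, -4, 3, 1, 4, -1, 2], r+c [4, 7, 10, 5, 9, 8, 15, 14] are all distinct, so no two queens attack.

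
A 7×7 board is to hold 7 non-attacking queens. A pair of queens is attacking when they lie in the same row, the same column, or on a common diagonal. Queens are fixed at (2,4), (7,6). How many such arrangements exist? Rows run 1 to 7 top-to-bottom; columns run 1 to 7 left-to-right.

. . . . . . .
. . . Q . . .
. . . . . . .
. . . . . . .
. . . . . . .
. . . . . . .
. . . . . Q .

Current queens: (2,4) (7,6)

Branch on row 1: col 1 → 0; col 2 → 1; col 7 → 0.
Sum: 0 + 1 + 0 = 1.

1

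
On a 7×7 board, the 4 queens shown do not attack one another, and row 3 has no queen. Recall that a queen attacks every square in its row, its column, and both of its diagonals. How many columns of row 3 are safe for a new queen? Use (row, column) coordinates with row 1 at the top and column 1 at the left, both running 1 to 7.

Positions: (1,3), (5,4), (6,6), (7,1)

1

(1,3) attacks row 3 at column 3 and diagonals 1, 5.
(5,4) attacks row 3 at column 4 and diagonals 2, 6.
(6,6) attacks row 3 at column 6 and diagonals 3.
(7,1) attacks row 3 at column 1 and diagonals 5.
Attacked columns: {1, 2, 3, 4, 5, 6}. Safe: {7}.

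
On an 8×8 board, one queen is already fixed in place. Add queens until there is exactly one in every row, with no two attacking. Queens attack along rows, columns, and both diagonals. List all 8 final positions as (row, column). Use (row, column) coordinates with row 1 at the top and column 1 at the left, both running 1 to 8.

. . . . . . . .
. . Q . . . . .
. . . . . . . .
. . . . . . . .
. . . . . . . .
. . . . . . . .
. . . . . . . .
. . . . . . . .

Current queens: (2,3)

Row 1: attacked by (2,3)→{2,3,4}. Safe: 1, 5, 6, 7, 8. Place at column 6.
Row 3: attacked by (1,6)→{4,6,8}; (2,3)→{2,3,4}. Safe: 1, 5, 7. Place at column 7.
Row 4: attacked by (1,6)→{3,6}; (2,3)→{1,3,5}; (3,7)→{6,7,8}. Safe: 2, 4. Place at column 4.
Row 5: attacked by (1,6)→{2,6}; (2,3)→{3,6}; (3,7)→{5,7}; (4,4)→{3,4,5}. Safe: 1, 8. Place at column 1.
Row 6: attacked by (1,6)→{1,6}; (2,3)→{3,7}; (3,7)→{4,7}; (4,4)→{2,4,6}; (5,1)→{1,2}. Safe: 5, 8. Place at column 8.
Row 7: attacked by (1,6)→{6}; (2,3)→{3,8}; (3,7)→{3,7}; (4,4)→{1,4,7}; (5,1)→{1,3}; (6,8)→{7,8}. Safe: 2, 5. Place at column 2.
Row 8: attacked by (1,6)→{6}; (2,3)→{3}; (3,7)→{2,7}; (4,4)→{4,8}; (5,1)→{1,4}; (6,8)→{6,8}; (7,2)→{1,2,3}. Safe: 5. Place at column 5.
Columns [6, 3, 7, 4, 1, 8, 2, 5], r−c [-5, -1, -4, 0, 4, -2, 5, 3], r+c [7, 5, 10, 8, 6, 14, 9, 13] are all distinct, so no two queens attack.

(1,6) (2,3) (3,7) (4,4) (5,1) (6,8) (7,2) (8,5)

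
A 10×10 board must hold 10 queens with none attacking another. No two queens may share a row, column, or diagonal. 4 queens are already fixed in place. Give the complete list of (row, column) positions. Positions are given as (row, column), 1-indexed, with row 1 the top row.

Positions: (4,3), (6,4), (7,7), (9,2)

Row 1: attacked by (4,3)→{3,6}; (6,4)→{4,9}; (7,7)→{1,7}; (9,2)→{2,10}. Safe: 5, 8. Place at column 8.
Row 2: attacked by (1,8)→{7,8,9}; (4,3)→{1,3,5}; (6,4)→{4,8}; (7,7)→{2,7}; (9,2)→{2,9}. Safe: 6, 10. Place at column 6.
Row 3: attacked by (1,8)→{6,8,10}; (2,6)→{5,6,7}; (4,3)→{2,3,4}; (6,4)→{1,4,7}; (7,7)→{3,7}; (9,2)→{2,8}. Safe: 9. Place at column 9.
Row 5: attacked by (1,8)→{4,8}; (2,6)→{3,6,9}; (3,9)→{7,9}; (4,3)→{2,3,4}; (6,4)→{3,4,5}; (7,7)→{5,7,9}; (9,2)→{2,6}. Safe: 1, 10. Place at column 1.
Row 8: attacked by (1,8)→{1,8}; (2,6)→{6}; (3,9)→{4,9}; (4,3)→{3,7}; (5,1)→{1,4}; (6,4)→{2,4,6}; (7,7)→{6,7,8}; (9,2)→{1,2,3}. Safe: 5, 10. Place at column 10.
Row 10: attacked by (1,8)→{8}; (2,6)→{6}; (3,9)→{2,9}; (4,3)→{3,9}; (5,1)→{1,6}; (6,4)→{4,8}; (7,7)→{4,7,10}; (8,10)→{8,10}; (9,2)→{1,2,3}. Safe: 5. Place at column 5.
Columns [8, 6, 9, 3, 1, 4, 7, 10, 2, 5], r−c [-7, -4, -6, 1, 4, 2, 0, -2, 7, 5], r+c [9, 8, 12, 7, 6, 10, 14, 18, 11, 15] are all distinct, so no two queens attack.

(1,8) (2,6) (3,9) (4,3) (5,1) (6,4) (7,7) (8,10) (9,2) (10,5)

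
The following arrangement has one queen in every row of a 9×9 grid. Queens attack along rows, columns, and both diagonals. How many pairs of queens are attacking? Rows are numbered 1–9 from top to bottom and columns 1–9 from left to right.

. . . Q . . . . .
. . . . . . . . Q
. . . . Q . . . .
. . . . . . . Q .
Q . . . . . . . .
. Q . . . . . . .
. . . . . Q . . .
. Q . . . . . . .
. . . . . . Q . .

3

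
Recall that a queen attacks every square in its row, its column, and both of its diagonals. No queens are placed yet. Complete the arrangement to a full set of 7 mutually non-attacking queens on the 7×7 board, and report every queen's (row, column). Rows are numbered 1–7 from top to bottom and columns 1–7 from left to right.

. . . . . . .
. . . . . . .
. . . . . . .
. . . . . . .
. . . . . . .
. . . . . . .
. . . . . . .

(1,6) (2,2) (3,5) (4,1) (5,4) (6,7) (7,3)

Row 1: Safe: 1, 2, 3, 4, 5, 6, 7. Place at column 6.
Row 2: attacked by (1,6)→{5,6,7}. Safe: 1, 2, 3, 4. Place at column 2.
Row 3: attacked by (1,6)→{4,6}; (2,2)→{1,2,3}. Safe: 5, 7. Place at column 5.
Row 4: attacked by (1,6)→{3,6}; (2,2)→{2,4}; (3,5)→{4,5,6}. Safe: 1, 7. Place at column 1.
Row 5: attacked by (1,6)→{2,6}; (2,2)→{2,5}; (3,5)→{3,5,7}; (4,1)→{1,2}. Safe: 4. Place at column 4.
Row 6: attacked by (1,6)→{1,6}; (2,2)→{2,6}; (3,5)→{2,5}; (4,1)→{1,3}; (5,4)→{3,4,5}. Safe: 7. Place at column 7.
Row 7: attacked by (1,6)→{6}; (2,2)→{2,7}; (3,5)→{1,5}; (4,1)→{1,4}; (5,4)→{2,4,6}; (6,7)→{6,7}. Safe: 3. Place at column 3.
Columns [6, 2, 5, 1, 4, 7, 3], r−c [-5, 0, -2, 3, 1, -1, 4], r+c [7, 4, 8, 5, 9, 13, 10] are all distinct, so no two queens attack.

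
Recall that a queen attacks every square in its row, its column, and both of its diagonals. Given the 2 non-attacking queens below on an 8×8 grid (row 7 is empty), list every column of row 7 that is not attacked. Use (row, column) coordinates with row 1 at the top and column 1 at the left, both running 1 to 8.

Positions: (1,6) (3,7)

(1,6) attacks row 7 at column 6.
(3,7) attacks row 7 at column 7 and diagonals 3.
Attacked columns: {3, 6, 7}. Safe: {1, 2, 4, 5, 8}.

columns 1, 2, 4, 5, 8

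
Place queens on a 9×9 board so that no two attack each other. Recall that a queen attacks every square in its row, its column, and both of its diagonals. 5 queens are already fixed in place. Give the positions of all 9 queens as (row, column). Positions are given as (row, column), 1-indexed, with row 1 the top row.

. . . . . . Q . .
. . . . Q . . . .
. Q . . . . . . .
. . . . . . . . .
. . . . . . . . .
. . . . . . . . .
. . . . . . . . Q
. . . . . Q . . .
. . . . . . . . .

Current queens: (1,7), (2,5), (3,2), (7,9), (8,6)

(1,7) (2,5) (3,2) (4,8) (5,1) (6,3) (7,9) (8,6) (9,4)

Row 4: attacked by (1,7)→{4,7}; (2,5)→{3,5,7}; (3,2)→{1,2,3}; (7,9)→{6,9}; (8,6)→{2,6}. Safe: 8. Place at column 8.
Row 5: attacked by (1,7)→{3,7}; (2,5)→{2,5,8}; (3,2)→{2,4}; (4,8)→{7,8,9}; (7,9)→{7,9}; (8,6)→{3,6,9}. Safe: 1. Place at column 1.
Row 6: attacked by (1,7)→{2,7}; (2,5)→{1,5,9}; (3,2)→{2,5}; (4,8)→{6,8}; (5,1)→{1,2}; (7,9)→{8,9}; (8,6)→{4,6,8}. Safe: 3. Place at column 3.
Row 9: attacked by (1,7)→{7}; (2,5)→{5}; (3,2)→{2,8}; (4,8)→{3,8}; (5,1)→{1,5}; (6,3)→{3,6}; (7,9)→{7,9}; (8,6)→{5,6,7}. Safe: 4. Place at column 4.
Columns [7, 5, 2, 8, 1, 3, 9, 6, 4], r−c [-6, -3, 1, -4, 4, 3, -2, 2, 5], r+c [8, 7, 5, 12, 6, 9, 16, 14, 13] are all distinct, so no two queens attack.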